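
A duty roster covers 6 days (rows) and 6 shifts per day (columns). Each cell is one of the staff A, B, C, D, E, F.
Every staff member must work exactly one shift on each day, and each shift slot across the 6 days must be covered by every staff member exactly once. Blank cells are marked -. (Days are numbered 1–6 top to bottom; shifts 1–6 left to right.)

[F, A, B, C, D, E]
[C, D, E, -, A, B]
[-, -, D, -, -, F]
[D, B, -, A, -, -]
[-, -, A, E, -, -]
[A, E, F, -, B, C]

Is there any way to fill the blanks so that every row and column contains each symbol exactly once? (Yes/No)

Day 4, shift 6: day 4 together with shift 6 already contain {A, B, C, D, E, F} — every symbol — so nothing can go there. The grid has no valid completion.

No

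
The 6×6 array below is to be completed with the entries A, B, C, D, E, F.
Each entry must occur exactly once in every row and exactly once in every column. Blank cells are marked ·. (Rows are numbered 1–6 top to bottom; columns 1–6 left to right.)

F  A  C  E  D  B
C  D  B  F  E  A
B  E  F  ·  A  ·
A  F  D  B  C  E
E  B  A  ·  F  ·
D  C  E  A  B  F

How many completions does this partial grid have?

2

Row 3, column 4: eliminating its row and column leaves {C, D}.
Row 3, column 6: eliminating its row and column leaves {C, D}.
Row 5, column 4: eliminating its row and column leaves {C, D}.
Row 5, column 6: eliminating its row and column leaves {C, D}.
Enumerating the assignments across these blanks that avoid any row or column repeat gives 2 completions.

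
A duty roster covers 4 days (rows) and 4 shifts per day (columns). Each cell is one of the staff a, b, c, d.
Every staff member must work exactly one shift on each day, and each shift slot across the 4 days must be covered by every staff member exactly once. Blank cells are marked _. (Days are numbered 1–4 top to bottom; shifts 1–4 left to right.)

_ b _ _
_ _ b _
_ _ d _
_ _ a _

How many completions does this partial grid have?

Day 1, shift 1: eliminating its day and shift leaves {a, c, d}.
Day 1, shift 3: eliminating its day and shift leaves {c}.
Day 1, shift 4: eliminating its day and shift leaves {a, c, d}.
Day 2, shift 1: eliminating its day and shift leaves {a, c, d}.
Day 2, shift 2: eliminating its day and shift leaves {a, c, d}.
Day 2, shift 4: eliminating its day and shift leaves {a, c, d}.
Day 3, shift 1: eliminating its day and shift leaves {a, b, c}.
Day 3, shift 2: eliminating its day and shift leaves {a, c}.
Day 3, shift 4: eliminating its day and shift leaves {a, b, c}.
Day 4, shift 1: eliminating its day and shift leaves {b, c, d}.
Day 4, shift 2: eliminating its day and shift leaves {c, d}.
Day 4, shift 4: eliminating its day and shift leaves {b, c, d}.
Enumerating the assignments across these blanks that avoid any day or shift repeat gives 8 completions.

8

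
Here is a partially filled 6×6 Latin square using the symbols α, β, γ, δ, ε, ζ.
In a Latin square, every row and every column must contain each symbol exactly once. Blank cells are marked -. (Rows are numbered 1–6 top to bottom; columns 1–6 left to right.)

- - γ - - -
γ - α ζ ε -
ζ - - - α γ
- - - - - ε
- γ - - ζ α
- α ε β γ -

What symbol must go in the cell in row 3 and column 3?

β

Row 6, column 1: row 6 has {α, β, γ, ε} and column 1 has {γ, ζ}, leaving only δ.
Row 6, column 6: row 6 has {α, β, γ, δ, ε} and column 6 has {α, γ, ε}, leaving only ζ.
Row 3, column 3 is narrowed to {β, δ}.
If it were δ, then row 4, column 2 would be left with no valid symbol.
So row 3, column 3 must be β.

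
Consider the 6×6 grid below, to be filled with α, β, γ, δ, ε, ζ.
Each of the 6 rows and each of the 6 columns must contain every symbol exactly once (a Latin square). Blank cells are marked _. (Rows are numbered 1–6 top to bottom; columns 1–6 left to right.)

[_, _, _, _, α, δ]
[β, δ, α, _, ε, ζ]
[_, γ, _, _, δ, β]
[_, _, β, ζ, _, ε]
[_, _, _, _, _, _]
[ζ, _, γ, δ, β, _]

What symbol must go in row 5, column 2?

β

Row 2, column 4: row 2 has {α, β, δ, ε, ζ} and column 4 has {δ, ζ}, leaving only γ.
Row 4, column 2: row 4 has {β, ε, ζ} and column 2 has {γ, δ}, leaving only α.
Row 4, column 5: row 4 has {α, β, ε, ζ} and column 5 has {α, β, δ, ε}, leaving only γ.
Row 4, column 1: row 4 has {α, β, γ, ε, ζ} and column 1 has {β, ζ}, leaving only δ.
Row 5, column 5: row 5 has {} and column 5 has {α, β, γ, δ, ε}, leaving only ζ.
Row 6, column 2: row 6 has {β, γ, δ, ζ} and column 2 has {α, γ, δ}, leaving only ε.
Row 5 already has {ζ} and column 2 already has {α, γ, δ, ε}, so row 5, column 2 must be β.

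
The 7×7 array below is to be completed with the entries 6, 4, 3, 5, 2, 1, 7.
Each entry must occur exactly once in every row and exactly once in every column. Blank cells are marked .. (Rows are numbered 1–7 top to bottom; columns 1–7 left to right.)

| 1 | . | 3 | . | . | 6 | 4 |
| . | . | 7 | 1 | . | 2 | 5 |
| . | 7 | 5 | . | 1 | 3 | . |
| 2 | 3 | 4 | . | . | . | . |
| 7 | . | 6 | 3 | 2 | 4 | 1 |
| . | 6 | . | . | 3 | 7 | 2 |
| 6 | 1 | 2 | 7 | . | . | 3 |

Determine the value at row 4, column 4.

6

Row 2, column 2: row 2 has {5, 2, 1, 7} and column 2 has {6, 3, 1, 7}, leaving only 4.
Row 2, column 1: row 2 has {4, 5, 2, 1, 7} and column 1 has {6, 2, 1, 7}, leaving only 3.
Row 2, column 5: row 2 has {4, 3, 5, 2, 1, 7} and column 5 has {3, 2, 1}, leaving only 6.
Row 3, column 1: row 3 has {3, 5, 1, 7} and column 1 has {6, 3, 2, 1, 7}, leaving only 4.
Row 3, column 7: row 3 has {4, 3, 5, 1, 7} and column 7 has {4, 3, 5, 2, 1}, leaving only 6.
Row 3, column 4: row 3 has {6, 4, 3, 5, 1, 7} and column 4 has {3, 1, 7}, leaving only 2.
Row 1, column 4: row 1 has {6, 4, 3, 1} and column 4 has {3, 2, 1, 7}, leaving only 5.
Row 4 already has {4, 3, 2} and column 4 already has {3, 5, 2, 1, 7}, so row 4, column 4 must be 6.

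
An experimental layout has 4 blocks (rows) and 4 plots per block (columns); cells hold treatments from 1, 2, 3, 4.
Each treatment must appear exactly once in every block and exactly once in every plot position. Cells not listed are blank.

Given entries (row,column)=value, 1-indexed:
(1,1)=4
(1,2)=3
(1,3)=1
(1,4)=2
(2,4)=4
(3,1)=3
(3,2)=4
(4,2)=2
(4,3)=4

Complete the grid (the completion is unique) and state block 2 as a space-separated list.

2 1 3 4

Block 2, plot 2: block 2 has {4} and plot 2 has {2, 3, 4}, leaving only 1.
Block 2, plot 1: block 2 has {1, 4} and plot 1 has {3, 4}, leaving only 2.
Block 2, plot 3: block 2 has {1, 2, 4} and plot 3 has {1, 4}, leaving only 3.
So block 2 reads: 2 1 3 4.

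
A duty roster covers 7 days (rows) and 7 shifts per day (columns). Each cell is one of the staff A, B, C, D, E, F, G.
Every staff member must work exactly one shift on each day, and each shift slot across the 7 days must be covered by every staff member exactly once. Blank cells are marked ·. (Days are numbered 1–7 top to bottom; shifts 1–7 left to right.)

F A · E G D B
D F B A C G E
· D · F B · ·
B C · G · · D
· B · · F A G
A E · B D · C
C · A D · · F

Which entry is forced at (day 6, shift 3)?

Day 1, shift 3: day 1 has {A, B, D, E, F, G} and shift 3 has {A, B}, leaving only C.
Day 3, shift 7: day 3 has {B, D, F} and shift 7 has {B, C, D, E, F, G}, leaving only A.
Day 5, shift 1: day 5 has {A, B, F, G} and shift 1 has {A, B, C, D, F}, leaving only E.
Day 3, shift 1: day 3 has {A, B, D, F} and shift 1 has {A, B, C, D, E, F}, leaving only G.
Day 3, shift 3: day 3 has {A, B, D, F, G} and shift 3 has {A, B, C}, leaving only E.
Day 3, shift 6: day 3 has {A, B, D, E, F, G} and shift 6 has {A, D, G}, leaving only C.
Day 4, shift 3: day 4 has {B, C, D, G} and shift 3 has {A, B, C, E}, leaving only F.
Day 6 already has {A, B, C, D, E} and shift 3 already has {A, B, C, E, F}, so day 6, shift 3 must be G.

G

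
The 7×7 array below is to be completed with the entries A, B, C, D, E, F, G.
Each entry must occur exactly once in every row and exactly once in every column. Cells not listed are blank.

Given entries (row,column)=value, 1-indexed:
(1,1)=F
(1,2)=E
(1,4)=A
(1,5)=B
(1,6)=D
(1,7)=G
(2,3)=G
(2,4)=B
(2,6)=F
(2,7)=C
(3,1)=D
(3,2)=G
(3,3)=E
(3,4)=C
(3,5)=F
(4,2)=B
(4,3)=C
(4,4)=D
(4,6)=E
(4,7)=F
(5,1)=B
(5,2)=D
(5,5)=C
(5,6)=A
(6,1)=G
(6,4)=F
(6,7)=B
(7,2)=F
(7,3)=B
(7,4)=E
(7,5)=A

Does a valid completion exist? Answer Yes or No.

Row 1, column 3: row 1 together with column 3 already contain {A, B, C, D, E, F, G} — every symbol — so nothing can go there. The grid has no valid completion.

No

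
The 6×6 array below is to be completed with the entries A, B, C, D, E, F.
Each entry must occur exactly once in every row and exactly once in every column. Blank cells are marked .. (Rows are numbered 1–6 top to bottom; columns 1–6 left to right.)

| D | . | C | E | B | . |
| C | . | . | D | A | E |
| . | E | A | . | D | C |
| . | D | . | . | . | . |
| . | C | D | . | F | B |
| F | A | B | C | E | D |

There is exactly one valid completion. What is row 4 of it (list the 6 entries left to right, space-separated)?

A D E B C F

Row 4, column 5: row 4 has {D} and column 5 has {A, B, D, E, F}, leaving only C.
Row 1, column 2: row 1 has {B, C, D, E} and column 2 has {A, C, D, E}, leaving only F.
Row 1, column 6: row 1 has {B, C, D, E, F} and column 6 has {B, C, D, E}, leaving only A.
Row 4, column 6: row 4 has {C, D} and column 6 has {A, B, C, D, E}, leaving only F.
Row 4, column 3: row 4 has {C, D, F} and column 3 has {A, B, C, D}, leaving only E.
Row 2, column 2: row 2 has {A, C, D, E} and column 2 has {A, C, D, E, F}, leaving only B.
Row 2, column 3: row 2 has {A, B, C, D, E} and column 3 has {A, B, C, D, E}, leaving only F.
Row 3, column 1: row 3 has {A, C, D, E} and column 1 has {C, D, F}, leaving only B.
Row 4, column 1: row 4 has {C, D, E, F} and column 1 has {B, C, D, F}, leaving only A.
Row 4, column 4: row 4 has {A, C, D, E, F} and column 4 has {C, D, E}, leaving only B.
So row 4 reads: A D E B C F.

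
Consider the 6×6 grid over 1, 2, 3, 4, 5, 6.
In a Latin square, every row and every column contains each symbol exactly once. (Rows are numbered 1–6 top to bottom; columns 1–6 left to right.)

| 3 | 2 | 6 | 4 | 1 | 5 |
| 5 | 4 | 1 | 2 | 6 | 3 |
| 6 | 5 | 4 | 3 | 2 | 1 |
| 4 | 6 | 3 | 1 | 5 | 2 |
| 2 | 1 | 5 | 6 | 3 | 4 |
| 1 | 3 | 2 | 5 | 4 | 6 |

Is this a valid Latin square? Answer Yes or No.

Yes

Each row is a permutation of the 6 symbols, and so is each column.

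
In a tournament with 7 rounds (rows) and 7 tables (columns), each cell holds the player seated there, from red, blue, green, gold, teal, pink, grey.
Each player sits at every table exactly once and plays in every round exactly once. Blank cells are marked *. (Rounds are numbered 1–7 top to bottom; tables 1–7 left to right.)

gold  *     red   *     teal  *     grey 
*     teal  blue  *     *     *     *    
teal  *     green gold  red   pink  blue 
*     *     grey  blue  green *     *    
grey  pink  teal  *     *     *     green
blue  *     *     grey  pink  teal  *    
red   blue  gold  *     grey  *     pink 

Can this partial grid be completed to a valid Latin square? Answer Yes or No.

Round 6, table 3: round 6 together with table 3 already contain {red, blue, green, gold, teal, pink, grey} — every symbol — so nothing can go there. The grid has no valid completion.

No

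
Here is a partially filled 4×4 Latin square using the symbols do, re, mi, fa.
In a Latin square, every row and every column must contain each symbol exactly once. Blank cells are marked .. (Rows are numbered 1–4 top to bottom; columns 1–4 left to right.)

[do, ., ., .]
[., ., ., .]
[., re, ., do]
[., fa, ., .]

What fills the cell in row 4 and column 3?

do

Row 1, column 2: row 1 has {do} and column 2 has {re, fa}, leaving only mi.
Row 2, column 2: row 2 has {} and column 2 has {re, mi, fa}, leaving only do.
Row 4, column 3 is narrowed to {do, re, mi}.
If it were re, then row 3, column 3 would be left with no valid symbol.
If it were mi, then row 2, column 3 would be left with no valid symbol.
So row 4, column 3 must be do.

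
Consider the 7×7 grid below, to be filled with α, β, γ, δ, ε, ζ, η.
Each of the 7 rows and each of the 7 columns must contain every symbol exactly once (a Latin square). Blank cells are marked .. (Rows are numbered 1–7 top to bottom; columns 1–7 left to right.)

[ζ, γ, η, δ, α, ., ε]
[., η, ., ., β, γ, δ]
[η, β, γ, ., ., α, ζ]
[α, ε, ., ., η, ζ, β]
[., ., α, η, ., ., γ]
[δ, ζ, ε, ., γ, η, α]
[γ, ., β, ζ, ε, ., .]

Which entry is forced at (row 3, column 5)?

δ

Row 3 already has {α, β, γ, ζ, η} and column 5 already has {α, β, γ, ε, η}, so row 3, column 5 must be δ.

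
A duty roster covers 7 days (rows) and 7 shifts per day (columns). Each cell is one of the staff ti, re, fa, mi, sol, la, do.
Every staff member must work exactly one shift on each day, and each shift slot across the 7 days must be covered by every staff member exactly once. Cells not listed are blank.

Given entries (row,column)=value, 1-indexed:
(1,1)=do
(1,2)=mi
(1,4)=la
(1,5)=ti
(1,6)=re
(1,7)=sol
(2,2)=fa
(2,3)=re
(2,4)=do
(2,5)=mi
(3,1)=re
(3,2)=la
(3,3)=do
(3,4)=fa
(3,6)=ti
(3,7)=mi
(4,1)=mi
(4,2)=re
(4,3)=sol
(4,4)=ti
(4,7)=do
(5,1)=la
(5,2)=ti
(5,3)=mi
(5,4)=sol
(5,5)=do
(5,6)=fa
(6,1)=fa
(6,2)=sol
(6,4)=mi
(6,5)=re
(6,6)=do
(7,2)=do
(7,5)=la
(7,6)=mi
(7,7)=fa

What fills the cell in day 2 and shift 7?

la

Day 1, shift 3: day 1 has {ti, re, mi, sol, la, do} and shift 3 has {re, mi, sol, do}, leaving only fa.
Day 3, shift 5: day 3 has {ti, re, fa, mi, la, do} and shift 5 has {ti, re, mi, la, do}, leaving only sol.
Day 4, shift 5: day 4 has {ti, re, mi, sol, do} and shift 5 has {ti, re, mi, sol, la, do}, leaving only fa.
Day 4, shift 6: day 4 has {ti, re, fa, mi, sol, do} and shift 6 has {ti, re, fa, mi, do}, leaving only la.
Day 2, shift 6: day 2 has {re, fa, mi, do} and shift 6 has {ti, re, fa, mi, la, do}, leaving only sol.
Day 2, shift 1: day 2 has {re, fa, mi, sol, do} and shift 1 has {re, fa, mi, la, do}, leaving only ti.
Day 2 already has {ti, re, fa, mi, sol, do} and shift 7 already has {fa, mi, sol, do}, so day 2, shift 7 must be la.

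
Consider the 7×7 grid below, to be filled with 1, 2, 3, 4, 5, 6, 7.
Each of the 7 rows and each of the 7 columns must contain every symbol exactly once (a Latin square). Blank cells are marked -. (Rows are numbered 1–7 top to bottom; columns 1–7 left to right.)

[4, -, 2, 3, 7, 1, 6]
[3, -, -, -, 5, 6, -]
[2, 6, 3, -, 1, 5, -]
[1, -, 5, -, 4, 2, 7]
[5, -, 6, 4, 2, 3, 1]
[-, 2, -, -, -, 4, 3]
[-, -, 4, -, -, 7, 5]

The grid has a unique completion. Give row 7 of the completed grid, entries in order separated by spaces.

6 1 4 2 3 7 5

Row 7, column 1: row 7 has {4, 5, 7} and column 1 has {1, 2, 3, 4, 5}, leaving only 6.
Row 7, column 5: row 7 has {4, 5, 6, 7} and column 5 has {1, 2, 4, 5, 7}, leaving only 3.
Row 7, column 2: row 7 has {3, 4, 5, 6, 7} and column 2 has {2, 6}, leaving only 1.
Row 7, column 4: row 7 has {1, 3, 4, 5, 6, 7} and column 4 has {3, 4}, leaving only 2.
So row 7 reads: 6 1 4 2 3 7 5.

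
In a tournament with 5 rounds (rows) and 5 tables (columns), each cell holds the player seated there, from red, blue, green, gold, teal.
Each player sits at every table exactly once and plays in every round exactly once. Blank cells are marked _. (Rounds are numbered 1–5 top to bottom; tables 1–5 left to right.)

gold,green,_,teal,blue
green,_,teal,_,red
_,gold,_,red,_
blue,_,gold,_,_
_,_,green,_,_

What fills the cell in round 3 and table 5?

green

Round 1, table 3: round 1 has {blue, green, gold, teal} and table 3 has {green, gold, teal}, leaving only red.
Round 2, table 2: round 2 has {red, green, teal} and table 2 has {green, gold}, leaving only blue.
Round 2, table 4: round 2 has {red, blue, green, teal} and table 4 has {red, teal}, leaving only gold.
Round 3, table 1: round 3 has {red, gold} and table 1 has {blue, green, gold}, leaving only teal.
Round 3 already has {red, gold, teal} and table 5 already has {red, blue}, so round 3, table 5 must be green.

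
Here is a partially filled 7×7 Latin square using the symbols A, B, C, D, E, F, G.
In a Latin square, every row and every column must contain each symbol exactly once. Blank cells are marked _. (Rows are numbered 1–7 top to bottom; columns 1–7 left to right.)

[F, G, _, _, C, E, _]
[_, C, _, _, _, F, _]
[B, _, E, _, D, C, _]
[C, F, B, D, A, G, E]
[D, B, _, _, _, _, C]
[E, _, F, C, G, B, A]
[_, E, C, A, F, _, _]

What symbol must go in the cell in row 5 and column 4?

Row 1, column 4: row 1 has {C, E, F, G} and column 4 has {A, C, D}, leaving only B.
Row 1, column 7: row 1 has {B, C, E, F, G} and column 7 has {A, C, E}, leaving only D.
Row 1, column 3: row 1 has {B, C, D, E, F, G} and column 3 has {B, C, E, F}, leaving only A.
Row 3, column 2: row 3 has {B, C, D, E} and column 2 has {B, C, E, F, G}, leaving only A.
Row 5, column 3: row 5 has {B, C, D} and column 3 has {A, B, C, E, F}, leaving only G.
Row 2, column 3: row 2 has {C, F} and column 3 has {A, B, C, E, F, G}, leaving only D.
Row 5, column 5: row 5 has {B, C, D, G} and column 5 has {A, C, D, F, G}, leaving only E.
Row 5 already has {B, C, D, E, G} and column 4 already has {A, B, C, D}, so row 5, column 4 must be F.

F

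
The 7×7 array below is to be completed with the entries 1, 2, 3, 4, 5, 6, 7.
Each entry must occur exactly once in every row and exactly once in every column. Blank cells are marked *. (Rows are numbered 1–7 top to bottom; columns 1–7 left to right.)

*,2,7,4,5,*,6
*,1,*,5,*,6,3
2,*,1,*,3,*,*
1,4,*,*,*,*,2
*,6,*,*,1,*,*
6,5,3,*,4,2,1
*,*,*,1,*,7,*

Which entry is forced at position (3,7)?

5

Row 1, column 1: row 1 has {2, 4, 5, 6, 7} and column 1 has {1, 2, 6}, leaving only 3.
Row 1, column 6: row 1 has {2, 3, 4, 5, 6, 7} and column 6 has {2, 6, 7}, leaving only 1.
Row 3, column 2: row 3 has {1, 2, 3} and column 2 has {1, 2, 4, 5, 6}, leaving only 7.
Row 3, column 4: row 3 has {1, 2, 3, 7} and column 4 has {1, 4, 5}, leaving only 6.
Row 6, column 4: row 6 has {1, 2, 3, 4, 5, 6} and column 4 has {1, 4, 5, 6}, leaving only 7.
Row 4, column 4: row 4 has {1, 2, 4} and column 4 has {1, 4, 5, 6, 7}, leaving only 3.
Row 4, column 6: row 4 has {1, 2, 3, 4} and column 6 has {1, 2, 6, 7}, leaving only 5.
Row 3, column 6: row 3 has {1, 2, 3, 6, 7} and column 6 has {1, 2, 5, 6, 7}, leaving only 4.
Row 3 already has {1, 2, 3, 4, 6, 7} and column 7 already has {1, 2, 3, 6}, so row 3, column 7 must be 5.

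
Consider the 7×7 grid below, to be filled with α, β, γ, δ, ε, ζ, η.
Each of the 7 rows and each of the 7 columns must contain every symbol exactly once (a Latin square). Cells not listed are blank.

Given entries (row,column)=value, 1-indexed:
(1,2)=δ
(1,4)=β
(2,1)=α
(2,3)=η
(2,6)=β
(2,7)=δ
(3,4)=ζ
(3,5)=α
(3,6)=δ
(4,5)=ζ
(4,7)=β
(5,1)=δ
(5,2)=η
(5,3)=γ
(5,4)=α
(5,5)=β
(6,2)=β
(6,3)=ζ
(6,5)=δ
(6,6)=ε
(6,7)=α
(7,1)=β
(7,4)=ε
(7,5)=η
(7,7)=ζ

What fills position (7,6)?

γ

Row 2, column 4: row 2 has {α, β, δ, η} and column 4 has {α, β, ε, ζ}, leaving only γ.
Row 2, column 5: row 2 has {α, β, γ, δ, η} and column 5 has {α, β, δ, ζ, η}, leaving only ε.
Row 1, column 5: row 1 has {β, δ} and column 5 has {α, β, δ, ε, ζ, η}, leaving only γ.
Row 2, column 2: row 2 has {α, β, γ, δ, ε, η} and column 2 has {β, δ, η}, leaving only ζ.
Row 5, column 6: row 5 has {α, β, γ, δ, η} and column 6 has {β, δ, ε}, leaving only ζ.
Row 5, column 7: row 5 has {α, β, γ, δ, ζ, η} and column 7 has {α, β, δ, ζ}, leaving only ε.
Row 1, column 7: row 1 has {β, γ, δ} and column 7 has {α, β, δ, ε, ζ}, leaving only η.
Row 1, column 6: row 1 has {β, γ, δ, η} and column 6 has {β, δ, ε, ζ}, leaving only α.
Row 7 already has {β, ε, ζ, η} and column 6 already has {α, β, δ, ε, ζ}, so row 7, column 6 must be γ.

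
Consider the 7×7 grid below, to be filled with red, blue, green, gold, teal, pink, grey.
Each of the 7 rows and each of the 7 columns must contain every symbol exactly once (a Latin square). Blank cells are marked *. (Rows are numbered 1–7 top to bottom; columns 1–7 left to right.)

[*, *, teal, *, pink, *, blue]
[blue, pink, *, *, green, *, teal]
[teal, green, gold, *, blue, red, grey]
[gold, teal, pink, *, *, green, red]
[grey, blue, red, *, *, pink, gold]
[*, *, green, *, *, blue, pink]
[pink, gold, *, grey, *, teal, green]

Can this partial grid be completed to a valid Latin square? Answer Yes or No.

Yes

No row or column among the givens repeats a symbol, and propagating forced cells runs into no contradiction.
One valid completion exists (for instance, green red teal gold pink grey blue / blue pink grey red green gold teal / teal green gold pink blue red grey / gold teal pink blue grey green red / grey blue red green teal pink gold / red grey green teal gold blue pink / pink gold blue grey red teal green).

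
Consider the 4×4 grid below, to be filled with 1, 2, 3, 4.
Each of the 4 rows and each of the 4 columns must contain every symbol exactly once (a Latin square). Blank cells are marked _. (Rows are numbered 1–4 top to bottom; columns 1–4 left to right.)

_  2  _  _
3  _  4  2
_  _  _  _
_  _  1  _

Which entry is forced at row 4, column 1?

2

Row 1, column 3: row 1 has {2} and column 3 has {1, 4}, leaving only 3.
Row 2, column 2: row 2 has {2, 3, 4} and column 2 has {2}, leaving only 1.
Row 3, column 3: row 3 has {} and column 3 has {1, 3, 4}, leaving only 2.
Row 4, column 1 is narrowed to {2, 4}.
If it were 4, then row 3, column 1 would be left with no valid symbol.
So row 4, column 1 must be 2.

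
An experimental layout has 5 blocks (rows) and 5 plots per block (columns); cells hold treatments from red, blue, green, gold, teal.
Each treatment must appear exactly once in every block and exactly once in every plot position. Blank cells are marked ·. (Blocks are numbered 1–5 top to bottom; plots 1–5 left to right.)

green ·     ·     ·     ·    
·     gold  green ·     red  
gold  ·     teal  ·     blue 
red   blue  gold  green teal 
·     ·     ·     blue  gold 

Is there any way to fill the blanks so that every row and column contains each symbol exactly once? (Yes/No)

Block 1, plot 5: block 1 together with plot 5 already contain {red, blue, green, gold, teal} — every symbol — so nothing can go there. The grid has no valid completion.

No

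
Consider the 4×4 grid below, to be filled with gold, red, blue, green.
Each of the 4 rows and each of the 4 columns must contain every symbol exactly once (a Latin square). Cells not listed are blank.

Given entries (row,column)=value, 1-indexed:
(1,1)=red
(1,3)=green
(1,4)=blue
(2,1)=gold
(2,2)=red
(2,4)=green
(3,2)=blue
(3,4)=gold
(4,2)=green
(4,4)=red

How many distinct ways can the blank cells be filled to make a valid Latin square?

Row 1, column 2: eliminating its row and column leaves {gold}.
Row 2, column 3: eliminating its row and column leaves {blue}.
Row 3, column 1: eliminating its row and column leaves {green}.
Row 3, column 3: eliminating its row and column leaves {red}.
Row 4, column 1: eliminating its row and column leaves {blue}.
Row 4, column 3: eliminating its row and column leaves {gold, blue}.
Only one assignment across all blanks avoids any row or column repeat, giving 1 completion.

1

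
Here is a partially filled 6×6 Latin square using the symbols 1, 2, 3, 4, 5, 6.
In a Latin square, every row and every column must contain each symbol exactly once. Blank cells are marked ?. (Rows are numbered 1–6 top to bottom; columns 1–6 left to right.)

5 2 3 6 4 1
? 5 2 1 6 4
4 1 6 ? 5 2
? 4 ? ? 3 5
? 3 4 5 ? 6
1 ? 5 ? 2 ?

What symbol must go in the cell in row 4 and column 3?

1

Row 4 already has {3, 4, 5} and column 3 already has {2, 3, 4, 5, 6}, so row 4, column 3 must be 1.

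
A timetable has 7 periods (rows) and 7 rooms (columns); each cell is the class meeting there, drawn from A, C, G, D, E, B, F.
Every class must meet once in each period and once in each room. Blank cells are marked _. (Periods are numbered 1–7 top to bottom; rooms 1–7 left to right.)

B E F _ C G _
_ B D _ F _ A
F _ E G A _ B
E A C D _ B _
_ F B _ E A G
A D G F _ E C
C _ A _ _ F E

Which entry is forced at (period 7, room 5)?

Period 1, room 4: period 1 has {C, G, E, B, F} and room 4 has {G, D, F}, leaving only A.
Period 1, room 7: period 1 has {A, C, G, E, B, F} and room 7 has {A, C, G, E, B}, leaving only D.
Period 2, room 1: period 2 has {A, D, B, F} and room 1 has {A, C, E, B, F}, leaving only G.
Period 2, room 6: period 2 has {A, G, D, B, F} and room 6 has {A, G, E, B, F}, leaving only C.
Period 2, room 4: period 2 has {A, C, G, D, B, F} and room 4 has {A, G, D, F}, leaving only E.
Period 3, room 2: period 3 has {A, G, E, B, F} and room 2 has {A, D, E, B, F}, leaving only C.
Period 3, room 6: period 3 has {A, C, G, E, B, F} and room 6 has {A, C, G, E, B, F}, leaving only D.
Period 4, room 5: period 4 has {A, C, D, E, B} and room 5 has {A, C, E, F}, leaving only G.
Period 4, room 7: period 4 has {A, C, G, D, E, B} and room 7 has {A, C, G, D, E, B}, leaving only F.
Period 5, room 1: period 5 has {A, G, E, B, F} and room 1 has {A, C, G, E, B, F}, leaving only D.
Period 5, room 4: period 5 has {A, G, D, E, B, F} and room 4 has {A, G, D, E, F}, leaving only C.
Period 6, room 5: period 6 has {A, C, G, D, E, F} and room 5 has {A, C, G, E, F}, leaving only B.
Period 7 already has {A, C, E, F} and room 5 already has {A, C, G, E, B, F}, so period 7, room 5 must be D.

D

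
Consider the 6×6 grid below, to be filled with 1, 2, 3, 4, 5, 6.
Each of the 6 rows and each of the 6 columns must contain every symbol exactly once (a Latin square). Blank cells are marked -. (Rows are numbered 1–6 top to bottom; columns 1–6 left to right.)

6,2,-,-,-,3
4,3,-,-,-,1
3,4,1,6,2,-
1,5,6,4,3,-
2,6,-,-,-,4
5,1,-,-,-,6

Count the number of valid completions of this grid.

3

Row 1, column 3: eliminating its row and column leaves {4, 5}.
Row 1, column 4: eliminating its row and column leaves {1, 5}.
Row 1, column 5: eliminating its row and column leaves {1, 4, 5}.
Row 2, column 3: eliminating its row and column leaves {2, 5}.
Row 2, column 4: eliminating its row and column leaves {2, 5}.
Row 2, column 5: eliminating its row and column leaves {5, 6}.
Row 3, column 6: eliminating its row and column leaves {5}.
Row 4, column 6: eliminating its row and column leaves {2}.
Row 5, column 3: eliminating its row and column leaves {3, 5}.
Row 5, column 4: eliminating its row and column leaves {1, 3, 5}.
Row 5, column 5: eliminating its row and column leaves {1, 5}.
Row 6, column 3: eliminating its row and column leaves {2, 3, 4}.
Row 6, column 4: eliminating its row and column leaves {2, 3}.
Row 6, column 5: eliminating its row and column leaves {4}.
Enumerating the assignments across these blanks that avoid any row or column repeat gives 3 completions.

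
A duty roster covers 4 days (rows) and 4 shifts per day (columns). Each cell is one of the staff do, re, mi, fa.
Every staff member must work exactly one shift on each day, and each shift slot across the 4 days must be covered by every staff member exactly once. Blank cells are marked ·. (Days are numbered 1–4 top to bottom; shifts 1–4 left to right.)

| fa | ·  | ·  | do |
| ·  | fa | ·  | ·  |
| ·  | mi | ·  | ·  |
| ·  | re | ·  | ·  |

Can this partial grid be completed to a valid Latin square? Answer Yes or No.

No

Day 1, shift 2: day 1 together with shift 2 already contain {do, re, mi, fa} — every symbol — so nothing can go there. The grid has no valid completion.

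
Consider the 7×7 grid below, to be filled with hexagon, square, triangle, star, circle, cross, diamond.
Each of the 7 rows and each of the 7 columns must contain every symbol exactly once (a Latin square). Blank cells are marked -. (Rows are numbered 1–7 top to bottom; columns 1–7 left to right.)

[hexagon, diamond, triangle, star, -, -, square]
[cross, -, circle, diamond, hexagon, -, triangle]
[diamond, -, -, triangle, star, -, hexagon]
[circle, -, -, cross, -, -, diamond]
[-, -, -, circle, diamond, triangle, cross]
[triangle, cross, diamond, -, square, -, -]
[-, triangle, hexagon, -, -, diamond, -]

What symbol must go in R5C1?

Row 4, column 5: row 4 has {circle, cross, diamond} and column 5 has {hexagon, square, star, diamond}, leaving only triangle.
Row 6, column 4: row 6 has {square, triangle, cross, diamond} and column 4 has {triangle, star, circle, cross, diamond}, leaving only hexagon.
Row 7, column 4: row 7 has {hexagon, triangle, diamond} and column 4 has {hexagon, triangle, star, circle, cross, diamond}, leaving only square.
Row 7, column 1: row 7 has {hexagon, square, triangle, diamond} and column 1 has {hexagon, triangle, circle, cross, diamond}, leaving only star.
Row 5 already has {triangle, circle, cross, diamond} and column 1 already has {hexagon, triangle, star, circle, cross, diamond}, so row 5, column 1 must be square.

square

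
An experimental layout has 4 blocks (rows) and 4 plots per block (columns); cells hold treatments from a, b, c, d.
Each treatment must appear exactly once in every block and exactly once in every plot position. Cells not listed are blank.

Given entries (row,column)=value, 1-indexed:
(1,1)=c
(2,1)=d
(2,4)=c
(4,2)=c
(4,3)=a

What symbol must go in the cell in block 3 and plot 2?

Block 2, plot 3: block 2 has {c, d} and plot 3 has {a}, leaving only b.
Block 1, plot 3: block 1 has {c} and plot 3 has {a, b}, leaving only d.
Block 2, plot 2: block 2 has {b, c, d} and plot 2 has {c}, leaving only a.
Block 1, plot 2: block 1 has {c, d} and plot 2 has {a, c}, leaving only b.
Block 3 already has {} and plot 2 already has {a, b, c}, so block 3, plot 2 must be d.

d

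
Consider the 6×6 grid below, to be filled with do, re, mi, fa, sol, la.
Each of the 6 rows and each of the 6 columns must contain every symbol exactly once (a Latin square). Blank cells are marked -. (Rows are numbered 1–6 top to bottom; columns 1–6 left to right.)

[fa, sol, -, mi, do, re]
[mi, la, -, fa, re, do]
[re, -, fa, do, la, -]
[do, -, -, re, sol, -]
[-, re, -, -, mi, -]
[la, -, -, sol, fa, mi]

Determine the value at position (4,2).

Row 1, column 3: row 1 has {do, re, mi, fa, sol} and column 3 has {fa}, leaving only la.
Row 2, column 3: row 2 has {do, re, mi, fa, la} and column 3 has {fa, la}, leaving only sol.
Row 3, column 2: row 3 has {do, re, fa, la} and column 2 has {re, sol, la}, leaving only mi.
Row 4 already has {do, re, sol} and column 2 already has {re, mi, sol, la}, so row 4, column 2 must be fa.

fa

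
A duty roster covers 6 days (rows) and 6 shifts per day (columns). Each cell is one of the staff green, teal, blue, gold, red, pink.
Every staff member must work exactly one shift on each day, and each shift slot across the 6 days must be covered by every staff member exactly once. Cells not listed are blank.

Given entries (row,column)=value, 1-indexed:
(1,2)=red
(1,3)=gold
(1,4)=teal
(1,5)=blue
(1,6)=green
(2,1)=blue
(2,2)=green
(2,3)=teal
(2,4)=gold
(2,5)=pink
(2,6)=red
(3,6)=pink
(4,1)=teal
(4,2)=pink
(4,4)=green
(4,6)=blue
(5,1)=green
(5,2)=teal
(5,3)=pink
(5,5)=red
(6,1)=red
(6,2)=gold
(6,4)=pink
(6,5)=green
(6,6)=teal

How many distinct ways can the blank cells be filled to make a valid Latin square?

1

Day 1, shift 1: eliminating its day and shift leaves {pink}.
Day 3, shift 1: eliminating its day and shift leaves {gold}.
Day 3, shift 2: eliminating its day and shift leaves {blue}.
Day 3, shift 3: eliminating its day and shift leaves {green, blue, red}.
Day 3, shift 4: eliminating its day and shift leaves {blue, red}.
Day 3, shift 5: eliminating its day and shift leaves {teal, gold}.
Day 4, shift 3: eliminating its day and shift leaves {red}.
Day 4, shift 5: eliminating its day and shift leaves {gold}.
Day 5, shift 4: eliminating its day and shift leaves {blue}.
Day 5, shift 6: eliminating its day and shift leaves {gold}.
Day 6, shift 3: eliminating its day and shift leaves {blue}.
Only one assignment across all blanks avoids any day or shift repeat, giving 1 completion.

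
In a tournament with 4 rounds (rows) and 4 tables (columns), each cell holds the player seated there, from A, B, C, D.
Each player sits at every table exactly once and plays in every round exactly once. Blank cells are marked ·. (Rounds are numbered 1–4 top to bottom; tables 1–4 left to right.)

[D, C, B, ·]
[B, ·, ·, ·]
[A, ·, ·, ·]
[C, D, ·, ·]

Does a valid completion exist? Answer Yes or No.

Yes

No round or table among the givens repeats a symbol, and propagating forced cells runs into no contradiction.
One valid completion exists (for instance, D C B A / B A D C / A B C D / C D A B).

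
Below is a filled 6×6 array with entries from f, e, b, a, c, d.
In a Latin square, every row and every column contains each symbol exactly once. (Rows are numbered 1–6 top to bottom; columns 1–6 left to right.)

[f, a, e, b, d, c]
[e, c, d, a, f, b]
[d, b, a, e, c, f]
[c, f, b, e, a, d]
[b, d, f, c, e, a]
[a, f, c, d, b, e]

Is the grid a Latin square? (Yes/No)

No

Every row is a permutation, but column 2 contains f twice (at rows 4 and 6).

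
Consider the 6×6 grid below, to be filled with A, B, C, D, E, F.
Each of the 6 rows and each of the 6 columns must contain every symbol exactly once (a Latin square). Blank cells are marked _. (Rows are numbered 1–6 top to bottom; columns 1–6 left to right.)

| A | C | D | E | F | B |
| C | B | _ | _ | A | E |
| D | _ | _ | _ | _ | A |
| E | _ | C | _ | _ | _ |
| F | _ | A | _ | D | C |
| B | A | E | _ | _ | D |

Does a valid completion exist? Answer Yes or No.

Yes

No row or column among the givens repeats a symbol, and propagating forced cells runs into no contradiction.
One valid completion exists (for instance, A C D E F B / C B F D A E / D F B C E A / E D C A B F / F E A B D C / B A E F C D).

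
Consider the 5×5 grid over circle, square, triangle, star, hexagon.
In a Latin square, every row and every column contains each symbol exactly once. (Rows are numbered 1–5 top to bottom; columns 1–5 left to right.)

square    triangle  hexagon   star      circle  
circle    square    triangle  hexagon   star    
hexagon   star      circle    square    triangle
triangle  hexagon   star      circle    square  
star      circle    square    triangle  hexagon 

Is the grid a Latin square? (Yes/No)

Each row is a permutation of the 5 symbols, and so is each column.

Yes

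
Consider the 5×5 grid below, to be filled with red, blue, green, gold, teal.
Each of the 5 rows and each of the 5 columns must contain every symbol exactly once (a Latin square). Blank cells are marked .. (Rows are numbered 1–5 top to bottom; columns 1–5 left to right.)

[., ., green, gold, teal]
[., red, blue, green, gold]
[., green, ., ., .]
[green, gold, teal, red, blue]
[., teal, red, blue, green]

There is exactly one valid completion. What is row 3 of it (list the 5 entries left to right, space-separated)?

blue green gold teal red

Row 3, column 3: row 3 has {green} and column 3 has {red, blue, green, teal}, leaving only gold.
Row 3, column 4: row 3 has {green, gold} and column 4 has {red, blue, green, gold}, leaving only teal.
Row 3, column 5: row 3 has {green, gold, teal} and column 5 has {blue, green, gold, teal}, leaving only red.
Row 3, column 1: row 3 has {red, green, gold, teal} and column 1 has {green}, leaving only blue.
So row 3 reads: blue green gold teal red.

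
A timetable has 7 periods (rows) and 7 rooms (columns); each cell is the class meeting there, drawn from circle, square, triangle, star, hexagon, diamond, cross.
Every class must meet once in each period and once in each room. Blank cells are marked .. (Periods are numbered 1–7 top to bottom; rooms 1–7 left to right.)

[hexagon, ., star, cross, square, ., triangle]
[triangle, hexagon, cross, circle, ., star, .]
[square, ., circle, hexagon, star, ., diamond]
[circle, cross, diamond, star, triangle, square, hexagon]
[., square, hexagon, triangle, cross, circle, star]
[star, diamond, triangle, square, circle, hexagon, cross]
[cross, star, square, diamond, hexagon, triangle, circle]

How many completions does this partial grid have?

1

Period 1, room 2: eliminating its period and room leaves {circle}.
Period 1, room 6: eliminating its period and room leaves {diamond}.
Period 2, room 5: eliminating its period and room leaves {diamond}.
Period 2, room 7: eliminating its period and room leaves {square}.
Period 3, room 2: eliminating its period and room leaves {triangle}.
Period 3, room 6: eliminating its period and room leaves {cross}.
Period 5, room 1: eliminating its period and room leaves {diamond}.
Only one assignment across all blanks avoids any period or room repeat, giving 1 completion.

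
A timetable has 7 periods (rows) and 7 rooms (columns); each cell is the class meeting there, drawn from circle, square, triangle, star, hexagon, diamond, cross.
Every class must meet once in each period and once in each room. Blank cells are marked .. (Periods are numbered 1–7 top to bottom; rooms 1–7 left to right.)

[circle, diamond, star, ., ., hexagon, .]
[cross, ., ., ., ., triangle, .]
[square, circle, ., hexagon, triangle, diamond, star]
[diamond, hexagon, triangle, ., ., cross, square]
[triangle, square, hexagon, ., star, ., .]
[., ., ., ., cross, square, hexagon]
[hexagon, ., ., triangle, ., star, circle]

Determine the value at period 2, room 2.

star

Period 2 already has {triangle, cross} and room 2 already has {circle, square, hexagon, diamond}, so period 2, room 2 must be star.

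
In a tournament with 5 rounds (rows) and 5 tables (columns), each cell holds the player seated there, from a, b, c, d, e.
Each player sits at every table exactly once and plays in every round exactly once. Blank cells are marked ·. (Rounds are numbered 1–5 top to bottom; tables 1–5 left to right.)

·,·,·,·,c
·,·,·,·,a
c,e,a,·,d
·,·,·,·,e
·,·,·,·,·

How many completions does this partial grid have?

56

Round 1, table 1: eliminating its round and table leaves {a, b, d, e}.
Round 1, table 2: eliminating its round and table leaves {a, b, d}.
Round 1, table 3: eliminating its round and table leaves {b, d, e}.
Round 1, table 4: eliminating its round and table leaves {a, b, d, e}.
Round 2, table 1: eliminating its round and table leaves {b, d, e}.
Round 2, table 2: eliminating its round and table leaves {b, c, d}.
Round 2, table 3: eliminating its round and table leaves {b, c, d, e}.
Round 2, table 4: eliminating its round and table leaves {b, c, d, e}.
Round 3, table 4: eliminating its round and table leaves {b}.
Round 4, table 1: eliminating its round and table leaves {a, b, d}.
Round 4, table 2: eliminating its round and table leaves {a, b, c, d}.
Round 4, table 3: eliminating its round and table leaves {b, c, d}.
Round 4, table 4: eliminating its round and table leaves {a, b, c, d}.
Round 5, table 1: eliminating its round and table leaves {a, b, d, e}.
Round 5, table 2: eliminating its round and table leaves {a, b, c, d}.
Round 5, table 3: eliminating its round and table leaves {b, c, d, e}.
Round 5, table 4: eliminating its round and table leaves {a, b, c, d, e}.
Round 5, table 5: eliminating its round and table leaves {b}.
Enumerating the assignments across these blanks that avoid any round or table repeat gives 56 completions.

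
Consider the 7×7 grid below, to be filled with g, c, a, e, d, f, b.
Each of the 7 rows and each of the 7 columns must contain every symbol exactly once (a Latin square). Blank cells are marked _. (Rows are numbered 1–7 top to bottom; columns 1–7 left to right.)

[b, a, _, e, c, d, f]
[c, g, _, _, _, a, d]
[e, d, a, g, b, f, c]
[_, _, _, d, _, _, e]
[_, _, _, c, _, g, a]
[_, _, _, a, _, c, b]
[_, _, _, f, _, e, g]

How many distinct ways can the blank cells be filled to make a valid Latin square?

7

Row 1, column 3: eliminating its row and column leaves {g}.
Row 2, column 3: eliminating its row and column leaves {e, f, b}.
Row 2, column 4: eliminating its row and column leaves {b}.
Row 2, column 5: eliminating its row and column leaves {e, f}.
Row 4, column 1: eliminating its row and column leaves {g, a, f}.
Row 4, column 2: eliminating its row and column leaves {c, f, b}.
Row 4, column 3: eliminating its row and column leaves {g, c, f, b}.
Row 4, column 5: eliminating its row and column leaves {g, a, f}.
Row 4, column 6: eliminating its row and column leaves {b}.
Row 5, column 1: eliminating its row and column leaves {d, f}.
Row 5, column 2: eliminating its row and column leaves {e, f, b}.
Row 5, column 3: eliminating its row and column leaves {e, d, f, b}.
Row 5, column 5: eliminating its row and column leaves {e, d, f}.
Row 6, column 1: eliminating its row and column leaves {g, d, f}.
Row 6, column 2: eliminating its row and column leaves {e, f}.
Row 6, column 3: eliminating its row and column leaves {g, e, d, f}.
Row 6, column 5: eliminating its row and column leaves {g, e, d, f}.
Row 7, column 1: eliminating its row and column leaves {a, d}.
Row 7, column 2: eliminating its row and column leaves {c, b}.
Row 7, column 3: eliminating its row and column leaves {c, d, b}.
Row 7, column 5: eliminating its row and column leaves {a, d}.
Enumerating the assignments across these blanks that avoid any row or column repeat gives 7 completions.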